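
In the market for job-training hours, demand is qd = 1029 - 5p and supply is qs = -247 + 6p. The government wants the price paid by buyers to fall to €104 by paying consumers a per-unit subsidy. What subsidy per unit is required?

At a buyer price of 104, quantity demanded is 1029 − 5·104 = 509.
Sellers supply 509 only when they receive ps with -247 + 6·ps = 509, i.e. ps = 126.
s = ps − pb = 126 − 104 = 22.

Required subsidy s = €22 per unit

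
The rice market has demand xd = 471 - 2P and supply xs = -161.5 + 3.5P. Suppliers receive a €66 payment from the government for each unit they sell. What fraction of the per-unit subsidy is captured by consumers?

Pre-subsidy: 471 - 2P = -161.5 + 3.5P gives P* = 115, x* = 241.
With the subsidy, sellers receive Ps = Pb + 66 for each unit, where Pb is the price buyers pay.
Supply in terms of Pb becomes xs = -161.5 + 3.5(Pb + 66) = 69.5 + 3.5Pb. Setting this equal to demand: 471 - 2Pb = 69.5 + 3.5Pb, so Pb = 73.
Sellers receive Ps = 73 + 66 = 139; x' = 471 − 2·73 = 325.
Buyers' price falls by P* − Pb = 115 − 73 = 42; sellers' price rises by Ps − P* = 139 − 115 = 24.
So consumers capture 42/66 = 7/11 of each unit of subsidy.

Consumer share = 7/11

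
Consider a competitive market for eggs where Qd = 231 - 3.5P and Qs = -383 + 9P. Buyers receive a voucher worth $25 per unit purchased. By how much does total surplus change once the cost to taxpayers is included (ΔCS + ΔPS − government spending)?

Pre-subsidy: 231 - 3.5P = -383 + 9P gives P* = 49.12, Q* = 59.08.
With the rebate, buyers effectively pay Pb = Ps − 25, where Ps is the price sellers receive.
Demand in terms of Ps becomes Qd = 231 − 3.5(Ps − 25) = 318.5 - 3.5Ps. Setting this equal to supply: 318.5 - 3.5Ps = -383 + 9Ps, so Ps = 56.12.
Buyers pay Pb = 56.12 − 25 = 31.12; Q' = -383 + 9·56.12 = 122.08.
ΔCS = ½(59.08 + 122.08)(49.12 − 31.12) = 1630.44; ΔPS = ½(59.08 + 122.08)(56.12 − 49.12) = 634.06.
Government spending = 25 × 122.08 = 3052.
Net change = 1630.44 + 634.06 − 3052 = -787.5. The loss equals the DWL triangle ½·25·63.

Net change in total surplus = -$787.5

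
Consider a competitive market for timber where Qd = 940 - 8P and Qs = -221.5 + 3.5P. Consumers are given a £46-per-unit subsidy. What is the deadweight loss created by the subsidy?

Deadweight loss = £2576

Pre-subsidy: 940 - 8P = -221.5 + 3.5P gives P* = 101, Q* = 132.
With the rebate, buyers effectively pay Pb = Ps − 46, where Ps is the price sellers receive.
Demand in terms of Ps becomes Qd = 940 − 8(Ps − 46) = 1308 - 8Ps. Setting this equal to supply: 1308 - 8Ps = -221.5 + 3.5Ps, so Ps = 133.
Buyers pay Pb = 133 − 46 = 87; Q' = -221.5 + 3.5·133 = 244.
The subsidy expands output by 244 − 132 = 112 past the efficient level; on those units the gap between marginal cost and willingness to pay runs from 0 up to 46.
DWL = ½ × 46 × 112 = 2576.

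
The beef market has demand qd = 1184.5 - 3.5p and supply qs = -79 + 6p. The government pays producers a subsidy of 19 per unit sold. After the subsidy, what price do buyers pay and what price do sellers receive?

Buyers pay 121; sellers receive 140

Pre-subsidy: 1184.5 - 3.5p = -79 + 6p gives p* = 133, q* = 719.
With the subsidy, sellers receive ps = pb + 19 for each unit, where pb is the price buyers pay.
Supply in terms of pb becomes qs = -79 + 6(pb + 19) = 35 + 6pb. Setting this equal to demand: 1184.5 - 3.5pb = 35 + 6pb, so pb = 121.
Sellers receive ps = 121 + 19 = 140; q' = 1184.5 − 3.5·121 = 761.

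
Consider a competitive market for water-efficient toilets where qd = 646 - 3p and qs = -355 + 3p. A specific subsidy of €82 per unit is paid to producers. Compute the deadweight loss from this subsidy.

Deadweight loss = €5043

Pre-subsidy: 646 - 3p = -355 + 3p gives p* = 1001/6, q* = 145.5.
With the subsidy, sellers receive ps = pb + 82 for each unit, where pb is the price buyers pay.
Supply in terms of pb becomes qs = -355 + 3(pb + 82) = -109 + 3pb. Setting this equal to demand: 646 - 3pb = -109 + 3pb, so pb = 755/6.
Sellers receive ps = 755/6 + 82 = 1247/6; q' = 646 − 3·(755/6) = 268.5.
The subsidy expands output by 268.5 − 145.5 = 123 past the efficient level; on those units the gap between marginal cost and willingness to pay runs from 0 up to 82.
DWL = ½ × 82 × 123 = 5043.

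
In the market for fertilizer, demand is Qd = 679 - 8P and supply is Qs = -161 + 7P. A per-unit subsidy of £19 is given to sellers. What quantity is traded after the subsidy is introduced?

Q' = 4529/15

Pre-subsidy: 679 - 8P = -161 + 7P gives P* = 56, Q* = 231.
With the subsidy, sellers receive Ps = Pb + 19 for each unit, where Pb is the price buyers pay.
Supply in terms of Pb becomes Qs = -161 + 7(Pb + 19) = -28 + 7Pb. Setting this equal to demand: 679 - 8Pb = -28 + 7Pb, so Pb = 707/15.
Sellers receive Ps = 707/15 + 19 = 992/15; Q' = 679 − 8·(707/15) = 4529/15.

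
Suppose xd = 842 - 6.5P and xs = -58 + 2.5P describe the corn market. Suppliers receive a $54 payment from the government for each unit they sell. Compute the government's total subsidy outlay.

Pre-subsidy: 842 - 6.5P = -58 + 2.5P gives P* = 100, x* = 192.
With the subsidy, sellers receive Ps = Pb + 54 for each unit, where Pb is the price buyers pay.
Supply in terms of Pb becomes xs = -58 + 2.5(Pb + 54) = 77 + 2.5Pb. Setting this equal to demand: 842 - 6.5Pb = 77 + 2.5Pb, so Pb = 85.
Sellers receive Ps = 85 + 54 = 139; x' = 842 − 6.5·85 = 289.5.
Government outlay = subsidy × quantity = 54 × 289.5 = 15633.

Government cost = $15633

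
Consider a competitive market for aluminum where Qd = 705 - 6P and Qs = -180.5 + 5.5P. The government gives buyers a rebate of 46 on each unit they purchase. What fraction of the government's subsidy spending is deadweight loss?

DWL / government spending = 0.176

Pre-subsidy: 705 - 6P = -180.5 + 5.5P gives P* = 77, Q* = 243.
With the rebate, buyers effectively pay Pb = Ps − 46, where Ps is the price sellers receive.
Demand in terms of Ps becomes Qd = 705 − 6(Ps − 46) = 981 - 6Ps. Setting this equal to supply: 981 - 6Ps = -180.5 + 5.5Ps, so Ps = 101.
Buyers pay Pb = 101 − 46 = 55; Q' = -180.5 + 5.5·101 = 375.
ΔCS = ½(243 + 375)(77 − 55) = 6798; ΔPS = ½(243 + 375)(101 − 77) = 7416.
Government spending = 46 × 375 = 17250.
DWL = ½ × 46 × (375 − 243) = 3036; fraction = 3036 / 17250 = 0.176.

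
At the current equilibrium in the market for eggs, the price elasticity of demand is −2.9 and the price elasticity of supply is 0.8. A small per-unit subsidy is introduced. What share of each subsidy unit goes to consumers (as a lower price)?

Consumer share = 8/37

For a small subsidy around the equilibrium, the benefit split depends on the relative slopes, which at a point are proportional to the elasticities.
Buyer share = εs/(εs + |εd|) = 0.8/(0.8 + 2.9) = 8/37; seller share = |εd|/(εs + |εd|) = 29/37.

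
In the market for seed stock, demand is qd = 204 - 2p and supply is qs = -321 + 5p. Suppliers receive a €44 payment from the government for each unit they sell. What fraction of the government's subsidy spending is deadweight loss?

DWL / government spending = 110/409

Pre-subsidy: 204 - 2p = -321 + 5p gives p* = 75, q* = 54.
With the subsidy, sellers receive ps = pb + 44 for each unit, where pb is the price buyers pay.
Supply in terms of pb becomes qs = -321 + 5(pb + 44) = -101 + 5pb. Setting this equal to demand: 204 - 2pb = -101 + 5pb, so pb = 305/7.
Sellers receive ps = 305/7 + 44 = 613/7; q' = 204 − 2·(305/7) = 818/7.
ΔCS = ½(54 + 818/7)(75 − 305/7) = 131560/49; ΔPS = ½(54 + 818/7)(613/7 − 75) = 52624/49.
Government spending = 44 × 818/7 = 35992/7.
DWL = ½ × 44 × (818/7 − 54) = 9680/7; fraction = (9680/7) / (35992/7) = 110/409.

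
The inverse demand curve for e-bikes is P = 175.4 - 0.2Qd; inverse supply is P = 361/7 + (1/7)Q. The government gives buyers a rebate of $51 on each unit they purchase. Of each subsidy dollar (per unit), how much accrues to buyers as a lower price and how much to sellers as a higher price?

Buyers gain $29.75 per unit; sellers gain $21.25 per unit

Pre-subsidy: 175.4 - 0.2Q = 361/7 + (1/7)Q gives Q* = 2167/6 and P* = 619/6.
With the rebate, buyers effectively pay Pb = Ps − 51, where Ps is the price sellers receive.
On the curves, Pb = 175.4 - 0.2Q and Ps = 361/7 + (1/7)Q; the wedge Ps − Pb = 51 gives 361/7 + (1/7)Q − (175.4 - 0.2Q) = 51, so Q' = 6119/12.
Then Pb = 175.4 − 0.2·(6119/12) = 881/12 and Ps = 361/7 + (1/7)·(6119/12) = 1493/12.
Buyers' price falls by P* − Pb = 619/6 − 881/12 = 29.75; sellers' price rises by Ps − P* = 1493/12 − 619/6 = 21.25.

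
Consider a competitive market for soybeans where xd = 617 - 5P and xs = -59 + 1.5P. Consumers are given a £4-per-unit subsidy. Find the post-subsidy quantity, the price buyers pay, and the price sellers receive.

Pre-subsidy: 617 - 5P = -59 + 1.5P gives P* = 104, x* = 97.
With the rebate, buyers effectively pay Pb = Ps − 4, where Ps is the price sellers receive.
Demand in terms of Ps becomes xd = 617 − 5(Ps − 4) = 637 - 5Ps. Setting this equal to supply: 637 - 5Ps = -59 + 1.5Ps, so Ps = 1392/13.
Buyers pay Pb = 1392/13 − 4 = 1340/13; x' = -59 + 1.5·(1392/13) = 1321/13.

x' = 1321/13; buyers pay 1340/13; sellers receive 1392/13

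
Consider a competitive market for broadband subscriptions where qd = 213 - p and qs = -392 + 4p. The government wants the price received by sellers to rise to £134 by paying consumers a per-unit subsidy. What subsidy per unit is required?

Required subsidy s = £65 per unit

At a seller price of 134, quantity supplied is -392 + 4·134 = 144.
Buyers absorb 144 only when they pay pb with 213 − 1·pb = 144, i.e. pb = 69.
s = ps − pb = 134 − 69 = 65.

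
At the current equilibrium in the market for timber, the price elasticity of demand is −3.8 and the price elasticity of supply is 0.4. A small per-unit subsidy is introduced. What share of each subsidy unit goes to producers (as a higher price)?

For a small subsidy around the equilibrium, the benefit split depends on the relative slopes, which at a point are proportional to the elasticities.
Buyer share = εs/(εs + |εd|) = 0.4/(0.4 + 3.8) = 2/21; seller share = |εd|/(εs + |εd|) = 19/21.
So producers capture 19/21 of the subsidy.

Producer share = 19/21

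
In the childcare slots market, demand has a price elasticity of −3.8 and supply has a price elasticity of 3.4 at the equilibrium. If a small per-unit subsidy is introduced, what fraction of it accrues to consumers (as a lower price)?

Consumer share = 17/36

For a small subsidy around the equilibrium, the benefit split depends on the relative slopes, which at a point are proportional to the elasticities.
Buyer share = εs/(εs + |εd|) = 3.4/(3.4 + 3.8) = 17/36; seller share = |εd|/(εs + |εd|) = 19/36.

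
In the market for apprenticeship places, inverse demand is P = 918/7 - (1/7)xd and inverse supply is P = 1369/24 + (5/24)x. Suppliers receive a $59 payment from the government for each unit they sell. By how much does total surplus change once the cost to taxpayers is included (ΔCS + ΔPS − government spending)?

Pre-subsidy: 918/7 - (1/7)x = 1369/24 + (5/24)x gives x* = 211 and P* = 101.
With the subsidy, sellers receive Ps = Pb + 59 for each unit, where Pb is the price buyers pay.
On the curves, Pb = 918/7 - (1/7)x and Ps = 1369/24 + (5/24)x; the wedge Ps − Pb = 59 gives 1369/24 + (5/24)x − (918/7 - (1/7)x) = 59, so x' = 379.
Then Pb = 918/7 − (1/7)·379 = 77 and Ps = 1369/24 + (5/24)·379 = 136.
ΔCS = ½(211 + 379)(101 − 77) = 7080; ΔPS = ½(211 + 379)(136 − 101) = 10325.
Government spending = 59 × 379 = 22361.
Net change = 7080 + 10325 − 22361 = -4956. The loss equals the DWL triangle ½·59·168.

Net change in total surplus = -$4956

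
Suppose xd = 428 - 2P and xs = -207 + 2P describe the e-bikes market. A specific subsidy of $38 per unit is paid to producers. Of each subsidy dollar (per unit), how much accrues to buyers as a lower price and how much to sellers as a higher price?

Buyers gain $19 per unit; sellers gain $19 per unit

Pre-subsidy: 428 - 2P = -207 + 2P gives P* = 158.75, x* = 110.5.
With the subsidy, sellers receive Ps = Pb + 38 for each unit, where Pb is the price buyers pay.
Supply in terms of Pb becomes xs = -207 + 2(Pb + 38) = -131 + 2Pb. Setting this equal to demand: 428 - 2Pb = -131 + 2Pb, so Pb = 139.75.
Sellers receive Ps = 139.75 + 38 = 177.75; x' = 428 − 2·139.75 = 148.5.
Buyers' price falls by P* − Pb = 158.75 − 139.75 = 19; sellers' price rises by Ps − P* = 177.75 − 158.75 = 19.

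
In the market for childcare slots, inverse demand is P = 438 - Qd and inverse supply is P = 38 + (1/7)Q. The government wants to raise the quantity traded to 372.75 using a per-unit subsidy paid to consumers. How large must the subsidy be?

At Q = 372.75, from the demand curve buyers pay Pb = 438 − 1·372.75 = 65.25; from the supply curve sellers need Ps = 38 + (1/7)·372.75 = 91.25.
The subsidy must fill the gap: s = Ps − Pb = 91.25 − 65.25 = 26.

Required subsidy s = 26 per unit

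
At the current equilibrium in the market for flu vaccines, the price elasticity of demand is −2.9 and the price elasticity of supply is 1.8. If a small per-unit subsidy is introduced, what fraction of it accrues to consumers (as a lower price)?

For a small subsidy around the equilibrium, the benefit split depends on the relative slopes, which at a point are proportional to the elasticities.
Buyer share = εs/(εs + |εd|) = 1.8/(1.8 + 2.9) = 18/47; seller share = |εd|/(εs + |εd|) = 29/47.

Consumer share = 18/47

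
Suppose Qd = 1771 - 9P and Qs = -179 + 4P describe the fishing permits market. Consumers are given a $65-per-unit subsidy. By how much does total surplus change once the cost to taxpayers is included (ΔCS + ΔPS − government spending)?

Net change in total surplus = -$5850

Pre-subsidy: 1771 - 9P = -179 + 4P gives P* = 150, Q* = 421.
With the rebate, buyers effectively pay Pb = Ps − 65, where Ps is the price sellers receive.
Demand in terms of Ps becomes Qd = 1771 − 9(Ps − 65) = 2356 - 9Ps. Setting this equal to supply: 2356 - 9Ps = -179 + 4Ps, so Ps = 195.
Buyers pay Pb = 195 − 65 = 130; Q' = -179 + 4·195 = 601.
ΔCS = ½(421 + 601)(150 − 130) = 10220; ΔPS = ½(421 + 601)(195 − 150) = 22995.
Government spending = 65 × 601 = 39065.
Net change = 10220 + 22995 − 39065 = -5850. The loss equals the DWL triangle ½·65·180.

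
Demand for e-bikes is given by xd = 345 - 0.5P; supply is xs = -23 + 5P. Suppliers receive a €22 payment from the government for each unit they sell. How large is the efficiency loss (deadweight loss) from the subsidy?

Pre-subsidy: 345 - 0.5P = -23 + 5P gives P* = 736/11, x* = 3427/11.
With the subsidy, sellers receive Ps = Pb + 22 for each unit, where Pb is the price buyers pay.
Supply in terms of Pb becomes xs = -23 + 5(Pb + 22) = 87 + 5Pb. Setting this equal to demand: 345 - 0.5Pb = 87 + 5Pb, so Pb = 516/11.
Sellers receive Ps = 516/11 + 22 = 758/11; x' = 345 − 0.5·(516/11) = 3537/11.
The subsidy expands output by 3537/11 − 3427/11 = 10 past the efficient level; on those units the gap between marginal cost and willingness to pay runs from 0 up to 22.
DWL = ½ × 22 × 10 = 110.

Deadweight loss = €110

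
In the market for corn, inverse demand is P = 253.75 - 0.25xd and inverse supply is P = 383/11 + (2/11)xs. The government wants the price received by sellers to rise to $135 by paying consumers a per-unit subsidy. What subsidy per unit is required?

At a seller price of 135, quantity supplied is -191.5 + 5.5·135 = 551.
Buyers absorb 551 only when they pay Pb = 253.75 − 0.25·551 = 116.
s = Ps − Pb = 135 − 116 = 19.

Required subsidy s = $19 per unit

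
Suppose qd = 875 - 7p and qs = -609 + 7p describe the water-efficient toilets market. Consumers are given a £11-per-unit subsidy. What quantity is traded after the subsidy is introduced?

Pre-subsidy: 875 - 7p = -609 + 7p gives p* = 106, q* = 133.
With the rebate, buyers effectively pay pb = ps − 11, where ps is the price sellers receive.
Demand in terms of ps becomes qd = 875 − 7(ps − 11) = 952 - 7ps. Setting this equal to supply: 952 - 7ps = -609 + 7ps, so ps = 111.5.
Buyers pay pb = 111.5 − 11 = 100.5; q' = -609 + 7·111.5 = 171.5.

q' = 171.5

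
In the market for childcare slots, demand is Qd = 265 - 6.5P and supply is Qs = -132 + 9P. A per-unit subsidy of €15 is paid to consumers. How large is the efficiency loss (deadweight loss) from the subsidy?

Pre-subsidy: 265 - 6.5P = -132 + 9P gives P* = 794/31, Q* = 3054/31.
With the rebate, buyers effectively pay Pb = Ps − 15, where Ps is the price sellers receive.
Demand in terms of Ps becomes Qd = 265 − 6.5(Ps − 15) = 362.5 - 6.5Ps. Setting this equal to supply: 362.5 - 6.5Ps = -132 + 9Ps, so Ps = 989/31.
Buyers pay Pb = 989/31 − 15 = 524/31; Q' = -132 + 9·(989/31) = 4809/31.
The subsidy expands output by 4809/31 − 3054/31 = 1755/31 past the efficient level; on those units the gap between marginal cost and willingness to pay runs from 0 up to 15.
DWL = ½ × 15 × 1755/31 = 26325/62.

Deadweight loss = 26325/62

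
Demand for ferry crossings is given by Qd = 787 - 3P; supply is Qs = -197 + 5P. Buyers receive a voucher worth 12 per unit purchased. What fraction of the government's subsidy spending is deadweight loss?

DWL / government spending = 45/1762

Pre-subsidy: 787 - 3P = -197 + 5P gives P* = 123, Q* = 418.
With the rebate, buyers effectively pay Pb = Ps − 12, where Ps is the price sellers receive.
Demand in terms of Ps becomes Qd = 787 − 3(Ps − 12) = 823 - 3Ps. Setting this equal to supply: 823 - 3Ps = -197 + 5Ps, so Ps = 127.5.
Buyers pay Pb = 127.5 − 12 = 115.5; Q' = -197 + 5·127.5 = 440.5.
ΔCS = ½(418 + 440.5)(123 − 115.5) = 3219.375; ΔPS = ½(418 + 440.5)(127.5 − 123) = 1931.625.
Government spending = 12 × 440.5 = 5286.
DWL = ½ × 12 × (440.5 − 418) = 135; fraction = 135 / 5286 = 45/1762.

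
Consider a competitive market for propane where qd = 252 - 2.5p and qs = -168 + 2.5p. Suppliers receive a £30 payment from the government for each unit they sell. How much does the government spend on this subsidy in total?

Pre-subsidy: 252 - 2.5p = -168 + 2.5p gives p* = 84, q* = 42.
With the subsidy, sellers receive ps = pb + 30 for each unit, where pb is the price buyers pay.
Supply in terms of pb becomes qs = -168 + 2.5(pb + 30) = -93 + 2.5pb. Setting this equal to demand: 252 - 2.5pb = -93 + 2.5pb, so pb = 69.
Sellers receive ps = 69 + 30 = 99; q' = 252 − 2.5·69 = 79.5.
Government outlay = subsidy × quantity = 30 × 79.5 = 2385.

Government cost = £2385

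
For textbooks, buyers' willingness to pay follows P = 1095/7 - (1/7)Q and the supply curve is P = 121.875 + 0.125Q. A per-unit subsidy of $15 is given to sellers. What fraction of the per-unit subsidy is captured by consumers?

Consumer share = 8/15

Pre-subsidy: 1095/7 - (1/7)Q = 121.875 + 0.125Q gives Q* = 129 and P* = 138.
With the subsidy, sellers receive Ps = Pb + 15 for each unit, where Pb is the price buyers pay.
On the curves, Pb = 1095/7 - (1/7)Q and Ps = 121.875 + 0.125Q; the wedge Ps − Pb = 15 gives 121.875 + 0.125Q − (1095/7 - (1/7)Q) = 15, so Q' = 185.
Then Pb = 1095/7 − (1/7)·185 = 130 and Ps = 121.875 + 0.125·185 = 145.
Buyers' price falls by P* − Pb = 138 − 130 = 8; sellers' price rises by Ps − P* = 145 − 138 = 7.
So consumers capture 8/15 = 8/15 of each unit of subsidy.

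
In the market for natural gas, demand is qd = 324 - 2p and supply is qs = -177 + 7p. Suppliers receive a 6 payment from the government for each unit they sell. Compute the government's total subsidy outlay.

Government cost = 1332

Pre-subsidy: 324 - 2p = -177 + 7p gives p* = 167/3, q* = 638/3.
With the subsidy, sellers receive ps = pb + 6 for each unit, where pb is the price buyers pay.
Supply in terms of pb becomes qs = -177 + 7(pb + 6) = -135 + 7pb. Setting this equal to demand: 324 - 2pb = -135 + 7pb, so pb = 51.
Sellers receive ps = 51 + 6 = 57; q' = 324 − 2·51 = 222.
Government outlay = subsidy × quantity = 6 × 222 = 1332.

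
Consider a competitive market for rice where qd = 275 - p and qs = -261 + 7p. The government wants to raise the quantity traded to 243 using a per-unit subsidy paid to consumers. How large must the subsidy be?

At q = 243, invert demand for the buyer price: pb = (275 − 243)/1 = 32; invert supply for the seller price: ps = (243 − (-261))/7 = 72.
The subsidy must fill the gap: s = ps − pb = 72 − 32 = 40.

Required subsidy s = 40 per unit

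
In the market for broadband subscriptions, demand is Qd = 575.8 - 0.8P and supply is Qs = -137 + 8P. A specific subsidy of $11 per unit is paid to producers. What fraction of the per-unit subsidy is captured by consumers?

Pre-subsidy: 575.8 - 0.8P = -137 + 8P gives P* = 81, Q* = 511.
With the subsidy, sellers receive Ps = Pb + 11 for each unit, where Pb is the price buyers pay.
Supply in terms of Pb becomes Qs = -137 + 8(Pb + 11) = -49 + 8Pb. Setting this equal to demand: 575.8 - 0.8Pb = -49 + 8Pb, so Pb = 71.
Sellers receive Ps = 71 + 11 = 82; Q' = 575.8 − 0.8·71 = 519.
Buyers' price falls by P* − Pb = 81 − 71 = 10; sellers' price rises by Ps − P* = 82 − 81 = 1.
So consumers capture 10/11 = 10/11 of each unit of subsidy.

Consumer share = 10/11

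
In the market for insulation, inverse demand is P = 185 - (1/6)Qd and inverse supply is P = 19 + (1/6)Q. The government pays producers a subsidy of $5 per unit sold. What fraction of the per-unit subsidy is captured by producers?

Pre-subsidy: 185 - (1/6)Q = 19 + (1/6)Q gives Q* = 498 and P* = 102.
With the subsidy, sellers receive Ps = Pb + 5 for each unit, where Pb is the price buyers pay.
On the curves, Pb = 185 - (1/6)Q and Ps = 19 + (1/6)Q; the wedge Ps − Pb = 5 gives 19 + (1/6)Q − (185 - (1/6)Q) = 5, so Q' = 513.
Then Pb = 185 − (1/6)·513 = 99.5 and Ps = 19 + (1/6)·513 = 104.5.
Buyers' price falls by P* − Pb = 102 − 99.5 = 2.5; sellers' price rises by Ps − P* = 104.5 − 102 = 2.5.
So producers capture 2.5/5 = 0.5 of each unit of subsidy.

Producer share = 0.5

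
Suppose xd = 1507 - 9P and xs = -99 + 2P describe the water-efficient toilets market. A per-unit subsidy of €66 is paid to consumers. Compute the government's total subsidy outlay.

Government cost = €19866

Pre-subsidy: 1507 - 9P = -99 + 2P gives P* = 146, x* = 193.
With the rebate, buyers effectively pay Pb = Ps − 66, where Ps is the price sellers receive.
Demand in terms of Ps becomes xd = 1507 − 9(Ps − 66) = 2101 - 9Ps. Setting this equal to supply: 2101 - 9Ps = -99 + 2Ps, so Ps = 200.
Buyers pay Pb = 200 − 66 = 134; x' = -99 + 2·200 = 301.
Government outlay = subsidy × quantity = 66 × 301 = 19866.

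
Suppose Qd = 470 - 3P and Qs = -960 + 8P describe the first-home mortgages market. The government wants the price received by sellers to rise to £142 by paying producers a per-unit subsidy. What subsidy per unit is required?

Required subsidy s = £44 per unit

At a seller price of 142, quantity supplied is -960 + 8·142 = 176.
Buyers absorb 176 only when they pay Pb with 470 − 3·Pb = 176, i.e. Pb = 98.
s = Ps − Pb = 142 − 98 = 44.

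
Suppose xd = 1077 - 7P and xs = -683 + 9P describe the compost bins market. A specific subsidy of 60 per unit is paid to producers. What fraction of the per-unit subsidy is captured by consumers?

Consumer share = 0.5625

Pre-subsidy: 1077 - 7P = -683 + 9P gives P* = 110, x* = 307.
With the subsidy, sellers receive Ps = Pb + 60 for each unit, where Pb is the price buyers pay.
Supply in terms of Pb becomes xs = -683 + 9(Pb + 60) = -143 + 9Pb. Setting this equal to demand: 1077 - 7Pb = -143 + 9Pb, so Pb = 76.25.
Sellers receive Ps = 76.25 + 60 = 136.25; x' = 1077 − 7·76.25 = 543.25.
Buyers' price falls by P* − Pb = 110 − 76.25 = 33.75; sellers' price rises by Ps − P* = 136.25 − 110 = 26.25.
So consumers capture 33.75/60 = 0.5625 of each unit of subsidy.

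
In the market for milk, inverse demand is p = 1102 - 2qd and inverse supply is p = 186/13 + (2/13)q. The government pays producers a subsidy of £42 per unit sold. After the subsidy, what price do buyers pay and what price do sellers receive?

Pre-subsidy: 1102 - 2q = 186/13 + (2/13)q gives q* = 505 and p* = 92.
With the subsidy, sellers receive ps = pb + 42 for each unit, where pb is the price buyers pay.
On the curves, pb = 1102 - 2q and ps = 186/13 + (2/13)q; the wedge ps − pb = 42 gives 186/13 + (2/13)q − (1102 - 2q) = 42, so q' = 524.5.
Then pb = 1102 − 2·524.5 = 53 and ps = 186/13 + (2/13)·524.5 = 95.

Buyers pay £53; sellers receive £95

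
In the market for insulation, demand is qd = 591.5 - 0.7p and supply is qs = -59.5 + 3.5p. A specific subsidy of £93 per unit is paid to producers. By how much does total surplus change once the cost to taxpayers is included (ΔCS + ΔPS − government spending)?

Net change in total surplus = -£2522.625

Pre-subsidy: 591.5 - 0.7p = -59.5 + 3.5p gives p* = 155, q* = 483.
With the subsidy, sellers receive ps = pb + 93 for each unit, where pb is the price buyers pay.
Supply in terms of pb becomes qs = -59.5 + 3.5(pb + 93) = 266 + 3.5pb. Setting this equal to demand: 591.5 - 0.7pb = 266 + 3.5pb, so pb = 77.5.
Sellers receive ps = 77.5 + 93 = 170.5; q' = 591.5 − 0.7·77.5 = 537.25.
ΔCS = ½(483 + 537.25)(155 − 77.5) = 39534.6875; ΔPS = ½(483 + 537.25)(170.5 − 155) = 7906.9375.
Government spending = 93 × 537.25 = 49964.25.
Net change = 39534.6875 + 7906.9375 − 49964.25 = -2522.625. The loss equals the DWL triangle ½·93·54.25.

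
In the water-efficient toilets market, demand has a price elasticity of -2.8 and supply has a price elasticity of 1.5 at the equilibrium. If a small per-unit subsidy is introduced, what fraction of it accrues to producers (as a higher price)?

For a small subsidy around the equilibrium, the benefit split depends on the relative slopes, which at a point are proportional to the elasticities.
Buyer share = εs/(εs + |εd|) = 1.5/(1.5 + 2.8) = 15/43; seller share = |εd|/(εs + |εd|) = 28/43.
So producers capture 28/43 of the subsidy.

Producer share = 28/43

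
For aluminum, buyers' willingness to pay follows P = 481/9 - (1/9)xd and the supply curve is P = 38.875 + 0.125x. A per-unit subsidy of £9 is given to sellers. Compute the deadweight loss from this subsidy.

Pre-subsidy: 481/9 - (1/9)x = 38.875 + 0.125x gives x* = 1049/17 and P* = 792/17.
With the subsidy, sellers receive Ps = Pb + 9 for each unit, where Pb is the price buyers pay.
On the curves, Pb = 481/9 - (1/9)x and Ps = 38.875 + 0.125x; the wedge Ps − Pb = 9 gives 38.875 + 0.125x − (481/9 - (1/9)x) = 9, so x' = 1697/17.
Then Pb = 481/9 − (1/9)·(1697/17) = 720/17 and Ps = 38.875 + 0.125·(1697/17) = 873/17.
The subsidy expands output by 1697/17 − 1049/17 = 648/17 past the efficient level; on those units the gap between marginal cost and willingness to pay runs from 0 up to 9.
DWL = ½ × 9 × 648/17 = 2916/17.

Deadweight loss = 2916/17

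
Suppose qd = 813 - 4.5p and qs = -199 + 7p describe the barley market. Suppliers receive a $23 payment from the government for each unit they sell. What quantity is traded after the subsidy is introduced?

Pre-subsidy: 813 - 4.5p = -199 + 7p gives p* = 88, q* = 417.
With the subsidy, sellers receive ps = pb + 23 for each unit, where pb is the price buyers pay.
Supply in terms of pb becomes qs = -199 + 7(pb + 23) = -38 + 7pb. Setting this equal to demand: 813 - 4.5pb = -38 + 7pb, so pb = 74.
Sellers receive ps = 74 + 23 = 97; q' = 813 − 4.5·74 = 480.

q' = 480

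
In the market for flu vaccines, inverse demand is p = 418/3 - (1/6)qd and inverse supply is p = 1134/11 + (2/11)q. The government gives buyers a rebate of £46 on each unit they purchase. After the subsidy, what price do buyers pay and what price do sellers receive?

Buyers pay £100; sellers receive £146

Pre-subsidy: 418/3 - (1/6)q = 1134/11 + (2/11)q gives q* = 104 and p* = 122.
With the rebate, buyers effectively pay pb = ps − 46, where ps is the price sellers receive.
On the curves, pb = 418/3 - (1/6)q and ps = 1134/11 + (2/11)q; the wedge ps − pb = 46 gives 1134/11 + (2/11)q − (418/3 - (1/6)q) = 46, so q' = 236.
Then pb = 418/3 − (1/6)·236 = 100 and ps = 1134/11 + (2/11)·236 = 146.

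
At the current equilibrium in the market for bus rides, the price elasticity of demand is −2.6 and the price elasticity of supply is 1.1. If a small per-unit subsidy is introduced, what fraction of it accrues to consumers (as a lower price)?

Consumer share = 11/37

For a small subsidy around the equilibrium, the benefit split depends on the relative slopes, which at a point are proportional to the elasticities.
Buyer share = εs/(εs + |εd|) = 1.1/(1.1 + 2.6) = 11/37; seller share = |εd|/(εs + |εd|) = 26/37.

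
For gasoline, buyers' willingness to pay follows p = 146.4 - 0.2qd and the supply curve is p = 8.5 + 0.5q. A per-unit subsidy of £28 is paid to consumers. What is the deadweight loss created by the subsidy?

Deadweight loss = £560

Pre-subsidy: 146.4 - 0.2q = 8.5 + 0.5q gives q* = 197 and p* = 107.
With the rebate, buyers effectively pay pb = ps − 28, where ps is the price sellers receive.
On the curves, pb = 146.4 - 0.2q and ps = 8.5 + 0.5q; the wedge ps − pb = 28 gives 8.5 + 0.5q − (146.4 - 0.2q) = 28, so q' = 237.
Then pb = 146.4 − 0.2·237 = 99 and ps = 8.5 + 0.5·237 = 127.
The subsidy expands output by 237 − 197 = 40 past the efficient level; on those units the gap between marginal cost and willingness to pay runs from 0 up to 28.
DWL = ½ × 28 × 40 = 560.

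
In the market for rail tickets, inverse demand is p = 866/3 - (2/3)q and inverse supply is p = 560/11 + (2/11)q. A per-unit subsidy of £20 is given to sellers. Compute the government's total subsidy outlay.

Government cost = 42530/7

Pre-subsidy: 866/3 - (2/3)q = 560/11 + (2/11)q gives q* = 3923/14 and p* = 713/7.
With the subsidy, sellers receive ps = pb + 20 for each unit, where pb is the price buyers pay.
On the curves, pb = 866/3 - (2/3)q and ps = 560/11 + (2/11)q; the wedge ps − pb = 20 gives 560/11 + (2/11)q − (866/3 - (2/3)q) = 20, so q' = 4253/14.
Then pb = 866/3 − (2/3)·(4253/14) = 603/7 and ps = 560/11 + (2/11)·(4253/14) = 743/7.
Government outlay = subsidy × quantity = 20 × 4253/14 = 42530/7.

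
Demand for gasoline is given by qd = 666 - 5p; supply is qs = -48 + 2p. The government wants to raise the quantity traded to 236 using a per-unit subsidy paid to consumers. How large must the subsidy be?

At q = 236, invert demand for the buyer price: pb = (666 − 236)/5 = 86; invert supply for the seller price: ps = (236 − (-48))/2 = 142.
The subsidy must fill the gap: s = ps − pb = 142 − 86 = 56.

Required subsidy s = 56 per unit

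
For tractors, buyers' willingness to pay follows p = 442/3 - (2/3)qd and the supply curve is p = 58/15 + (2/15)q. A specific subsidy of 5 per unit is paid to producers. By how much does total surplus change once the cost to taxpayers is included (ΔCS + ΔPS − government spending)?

Pre-subsidy: 442/3 - (2/3)q = 58/15 + (2/15)q gives q* = 538/3 and p* = 250/9.
With the subsidy, sellers receive ps = pb + 5 for each unit, where pb is the price buyers pay.
On the curves, pb = 442/3 - (2/3)q and ps = 58/15 + (2/15)q; the wedge ps − pb = 5 gives 58/15 + (2/15)q − (442/3 - (2/3)q) = 5, so q' = 2227/12.
Then pb = 442/3 − (2/3)·(2227/12) = 425/18 and ps = 58/15 + (2/15)·(2227/12) = 515/18.
ΔCS = ½(538/3 + 2227/12)(250/9 − 425/18) = 109475/144; ΔPS = ½(538/3 + 2227/12)(515/18 − 250/9) = 21895/144.
Government spending = 5 × 2227/12 = 11135/12.
Net change = 109475/144 + 21895/144 − 11135/12 = -15.625. The loss equals the DWL triangle ½·5·6.25.

Net change in total surplus = -15.625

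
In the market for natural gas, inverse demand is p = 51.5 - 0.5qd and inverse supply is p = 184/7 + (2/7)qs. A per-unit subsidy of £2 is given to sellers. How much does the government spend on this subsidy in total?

Government cost = 762/11

Pre-subsidy: 51.5 - 0.5q = 184/7 + (2/7)q gives q* = 353/11 and p* = 390/11.
With the subsidy, sellers receive ps = pb + 2 for each unit, where pb is the price buyers pay.
On the curves, pb = 51.5 - 0.5q and ps = 184/7 + (2/7)q; the wedge ps − pb = 2 gives 184/7 + (2/7)q − (51.5 - 0.5q) = 2, so q' = 381/11.
Then pb = 51.5 − 0.5·(381/11) = 376/11 and ps = 184/7 + (2/7)·(381/11) = 398/11.
Government outlay = subsidy × quantity = 2 × 381/11 = 762/11.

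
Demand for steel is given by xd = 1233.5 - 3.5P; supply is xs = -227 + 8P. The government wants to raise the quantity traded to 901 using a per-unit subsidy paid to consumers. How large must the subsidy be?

At x = 901, invert demand for the buyer price: Pb = (1233.5 − 901)/3.5 = 95; invert supply for the seller price: Ps = (901 − (-227))/8 = 141.
The subsidy must fill the gap: s = Ps − Pb = 141 − 95 = 46.

Required subsidy s = 46 per unit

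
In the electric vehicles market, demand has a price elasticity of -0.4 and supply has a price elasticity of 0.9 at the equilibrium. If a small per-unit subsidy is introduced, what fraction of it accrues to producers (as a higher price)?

For a small subsidy around the equilibrium, the benefit split depends on the relative slopes, which at a point are proportional to the elasticities.
Buyer share = εs/(εs + |εd|) = 0.9/(0.9 + 0.4) = 9/13; seller share = |εd|/(εs + |εd|) = 4/13.
So producers capture 4/13 of the subsidy.

Producer share = 4/13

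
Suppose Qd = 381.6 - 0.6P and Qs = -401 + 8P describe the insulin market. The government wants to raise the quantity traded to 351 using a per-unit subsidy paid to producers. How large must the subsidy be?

At Q = 351, invert demand for the buyer price: Pb = (381.6 − 351)/0.6 = 51; invert supply for the seller price: Ps = (351 − (-401))/8 = 94.
The subsidy must fill the gap: s = Ps − Pb = 94 − 51 = 43.

Required subsidy s = 43 per unit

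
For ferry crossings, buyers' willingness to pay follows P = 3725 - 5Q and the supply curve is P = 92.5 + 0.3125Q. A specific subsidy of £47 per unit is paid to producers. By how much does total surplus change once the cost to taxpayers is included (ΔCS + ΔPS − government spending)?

Pre-subsidy: 3725 - 5Q = 92.5 + 0.3125Q gives Q* = 11624/17 and P* = 5205/17.
With the subsidy, sellers receive Ps = Pb + 47 for each unit, where Pb is the price buyers pay.
On the curves, Pb = 3725 - 5Q and Ps = 92.5 + 0.3125Q; the wedge Ps − Pb = 47 gives 92.5 + 0.3125Q − (3725 - 5Q) = 47, so Q' = 58872/85.
Then Pb = 3725 − 5·(58872/85) = 4453/17 and Ps = 92.5 + 0.3125·(58872/85) = 5252/17.
ΔCS = ½(11624/17 + 58872/85)(5205/17 − 4453/17) = 43988992/1445; ΔPS = ½(11624/17 + 58872/85)(5252/17 − 5205/17) = 2749312/1445.
Government spending = 47 × 58872/85 = 2766984/85.
Net change = 43988992/1445 + 2749312/1445 − 2766984/85 = -17672/85. The loss equals the DWL triangle ½·47·752/85.

Net change in total surplus = -17672/85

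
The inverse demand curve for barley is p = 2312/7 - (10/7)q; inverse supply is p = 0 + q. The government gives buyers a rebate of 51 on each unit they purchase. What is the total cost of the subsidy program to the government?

Pre-subsidy: 2312/7 - (10/7)q = 0 + q gives q* = 136 and p* = 136.
With the rebate, buyers effectively pay pb = ps − 51, where ps is the price sellers receive.
On the curves, pb = 2312/7 - (10/7)q and ps = 0 + q; the wedge ps − pb = 51 gives 0 + q − (2312/7 - (10/7)q) = 51, so q' = 157.
Then pb = 2312/7 − (10/7)·157 = 106 and ps = 0 + 1·157 = 157.
Government outlay = subsidy × quantity = 51 × 157 = 8007.

Government cost = 8007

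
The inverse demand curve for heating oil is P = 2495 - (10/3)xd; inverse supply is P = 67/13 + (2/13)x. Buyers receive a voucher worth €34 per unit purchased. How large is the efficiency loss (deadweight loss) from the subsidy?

Pre-subsidy: 2495 - (10/3)x = 67/13 + (2/13)x gives x* = 714 and P* = 115.
With the rebate, buyers effectively pay Pb = Ps − 34, where Ps is the price sellers receive.
On the curves, Pb = 2495 - (10/3)x and Ps = 67/13 + (2/13)x; the wedge Ps − Pb = 34 gives 67/13 + (2/13)x − (2495 - (10/3)x) = 34, so x' = 723.75.
Then Pb = 2495 − (10/3)·723.75 = 82.5 and Ps = 67/13 + (2/13)·723.75 = 116.5.
The subsidy expands output by 723.75 − 714 = 9.75 past the efficient level; on those units the gap between marginal cost and willingness to pay runs from 0 up to 34.
DWL = ½ × 34 × 9.75 = 165.75.

Deadweight loss = €165.75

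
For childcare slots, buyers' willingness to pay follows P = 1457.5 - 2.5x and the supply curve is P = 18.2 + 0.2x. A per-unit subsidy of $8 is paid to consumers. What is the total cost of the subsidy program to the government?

Government cost = 115784/27

Pre-subsidy: 1457.5 - 2.5x = 18.2 + 0.2x gives x* = 14393/27 and P* = 3370/27.
With the rebate, buyers effectively pay Pb = Ps − 8, where Ps is the price sellers receive.
On the curves, Pb = 1457.5 - 2.5x and Ps = 18.2 + 0.2x; the wedge Ps − Pb = 8 gives 18.2 + 0.2x − (1457.5 - 2.5x) = 8, so x' = 14473/27.
Then Pb = 1457.5 − 2.5·(14473/27) = 3170/27 and Ps = 18.2 + 0.2·(14473/27) = 3386/27.
Government outlay = subsidy × quantity = 8 × 14473/27 = 115784/27.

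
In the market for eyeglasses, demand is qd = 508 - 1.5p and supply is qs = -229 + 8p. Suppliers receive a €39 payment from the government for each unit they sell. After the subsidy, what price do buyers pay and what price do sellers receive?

Buyers pay 850/19; sellers receive 1591/19

Pre-subsidy: 508 - 1.5p = -229 + 8p gives p* = 1474/19, q* = 7441/19.
With the subsidy, sellers receive ps = pb + 39 for each unit, where pb is the price buyers pay.
Supply in terms of pb becomes qs = -229 + 8(pb + 39) = 83 + 8pb. Setting this equal to demand: 508 - 1.5pb = 83 + 8pb, so pb = 850/19.
Sellers receive ps = 850/19 + 39 = 1591/19; q' = 508 − 1.5·(850/19) = 8377/19.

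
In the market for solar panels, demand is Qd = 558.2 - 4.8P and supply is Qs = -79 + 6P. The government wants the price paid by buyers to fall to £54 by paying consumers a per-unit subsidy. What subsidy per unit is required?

At a buyer price of 54, quantity demanded is 558.2 − 4.8·54 = 299.
Sellers supply 299 only when they receive Ps with -79 + 6·Ps = 299, i.e. Ps = 63.
s = Ps − Pb = 63 − 54 = 9.

Required subsidy s = £9 per unit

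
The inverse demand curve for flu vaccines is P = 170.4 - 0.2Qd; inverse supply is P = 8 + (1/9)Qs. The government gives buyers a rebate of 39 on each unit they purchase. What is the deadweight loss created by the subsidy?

Pre-subsidy: 170.4 - 0.2Q = 8 + (1/9)Q gives Q* = 522 and P* = 66.
With the rebate, buyers effectively pay Pb = Ps − 39, where Ps is the price sellers receive.
On the curves, Pb = 170.4 - 0.2Q and Ps = 8 + (1/9)Q; the wedge Ps − Pb = 39 gives 8 + (1/9)Q − (170.4 - 0.2Q) = 39, so Q' = 9063/14.
Then Pb = 170.4 − 0.2·(9063/14) = 573/14 and Ps = 8 + (1/9)·(9063/14) = 1119/14.
The subsidy expands output by 9063/14 − 522 = 1755/14 past the efficient level; on those units the gap between marginal cost and willingness to pay runs from 0 up to 39.
DWL = ½ × 39 × 1755/14 = 68445/28.

Deadweight loss = 68445/28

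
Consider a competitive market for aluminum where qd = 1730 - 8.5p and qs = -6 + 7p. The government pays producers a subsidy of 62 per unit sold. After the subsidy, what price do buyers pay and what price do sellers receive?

Pre-subsidy: 1730 - 8.5p = -6 + 7p gives p* = 112, q* = 778.
With the subsidy, sellers receive ps = pb + 62 for each unit, where pb is the price buyers pay.
Supply in terms of pb becomes qs = -6 + 7(pb + 62) = 428 + 7pb. Setting this equal to demand: 1730 - 8.5pb = 428 + 7pb, so pb = 84.
Sellers receive ps = 84 + 62 = 146; q' = 1730 − 8.5·84 = 1016.

Buyers pay 84; sellers receive 146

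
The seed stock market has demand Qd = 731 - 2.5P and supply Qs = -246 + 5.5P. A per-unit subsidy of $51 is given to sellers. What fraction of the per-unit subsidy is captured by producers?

Pre-subsidy: 731 - 2.5P = -246 + 5.5P gives P* = 122.125, Q* = 425.6875.
With the subsidy, sellers receive Ps = Pb + 51 for each unit, where Pb is the price buyers pay.
Supply in terms of Pb becomes Qs = -246 + 5.5(Pb + 51) = 34.5 + 5.5Pb. Setting this equal to demand: 731 - 2.5Pb = 34.5 + 5.5Pb, so Pb = 87.0625.
Sellers receive Ps = 87.0625 + 51 = 138.0625; Q' = 731 − 2.5·87.0625 = 513.34375.
Buyers' price falls by P* − Pb = 122.125 − 87.0625 = 35.0625; sellers' price rises by Ps − P* = 138.0625 − 122.125 = 15.9375.
So producers capture 15.9375/51 = 0.3125 of each unit of subsidy.

Producer share = 0.3125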